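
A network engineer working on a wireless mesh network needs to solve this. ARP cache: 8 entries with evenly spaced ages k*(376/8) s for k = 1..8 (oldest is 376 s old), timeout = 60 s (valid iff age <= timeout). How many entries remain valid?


Ages are k * 376/8 s for k = 1..8 (spacing = 47.0000 s).
Entry k is valid iff k * 376/8 <= 60 iff k <= 8 * 60 / 376 = 1.2766
n_valid = floor(1.2766) = 1
(n_stale = 8 - 1 = 7)

1


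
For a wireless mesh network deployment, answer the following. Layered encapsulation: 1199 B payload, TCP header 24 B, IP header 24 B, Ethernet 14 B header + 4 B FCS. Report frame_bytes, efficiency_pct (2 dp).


TCP segment = 1199 + 24 = 1223 B
IP packet = 1223 + 24 = 1247 B
Ethernet frame = 1247 + 14 + 4 = 1265 B
Efficiency = app / frame = 1199 / 1265 = 0.947826 = 94.7826% -> 94.78% (2 dp)

1265, 94.78


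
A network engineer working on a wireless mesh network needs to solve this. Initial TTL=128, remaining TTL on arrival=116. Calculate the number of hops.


Given: initial TTL = 128, received TTL = 116
Hops = initial TTL - received TTL
Hops = 128 - 116 = 12

12


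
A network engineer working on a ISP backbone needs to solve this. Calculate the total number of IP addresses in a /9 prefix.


Given: CIDR prefix /9
Host bits = 32 - 9 = 23
Total addresses = 2^23 = 8388608

8388608


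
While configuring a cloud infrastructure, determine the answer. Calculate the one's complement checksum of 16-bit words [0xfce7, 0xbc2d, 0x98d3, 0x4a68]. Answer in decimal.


Given words: [0xfce7, 0xbc2d, 0x98d3, 0x4a68]
Step 1: Sum all words
Raw sum = 64743 + 48173 + 39123 + 19048 = 171087
Step 2: Fold carry: (40015 + 2) = 40017
One's complement = ~40017 & 0xFFFF = 25518

25518


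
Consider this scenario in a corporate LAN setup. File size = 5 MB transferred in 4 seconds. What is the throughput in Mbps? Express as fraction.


Given: file = 5 MB, time = 4 s
File in Mb = 5 * 8 = 40 Mb
Throughput = 40 / 4 Mbps
Throughput = 10 Mbps

10


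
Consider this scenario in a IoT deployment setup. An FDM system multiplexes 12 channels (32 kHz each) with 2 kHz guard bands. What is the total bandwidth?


Given: 12 channels, 32 kHz each, guard = 2 kHz
Channel bandwidth = 12 * 32 = 384 kHz
Guard bands = 11 gaps * 2 kHz = 22 kHz
Total = 384 + 22 = 406 kHz

406


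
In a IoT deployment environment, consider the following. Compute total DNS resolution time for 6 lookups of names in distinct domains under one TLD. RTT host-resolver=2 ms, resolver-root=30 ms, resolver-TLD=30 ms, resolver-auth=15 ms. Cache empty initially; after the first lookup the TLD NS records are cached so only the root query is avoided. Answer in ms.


Lookup 1 (cold cache): local + root + TLD + auth = 2 + 30 + 30 + 15 = 77 ms
Lookups 2..6 (TLD NS cached -> skip root; new domain -> still ask TLD and auth): local + TLD + auth = 2 + 30 + 15 = 47 ms each
Remaining 5 lookups: 5 * 47 = 235 ms
Total = 77 + 235 = 312 ms

312


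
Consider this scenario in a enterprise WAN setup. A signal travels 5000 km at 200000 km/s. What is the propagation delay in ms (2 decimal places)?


Given: distance = 5000 km, speed = 200000 km/s
Delay = distance / speed = 5000 / 200000 seconds
Delay in ms = 5000 * 1000 / 200000
Delay = 25.0000 ms
Rounded to 2 dp = 25.00 ms

25.00


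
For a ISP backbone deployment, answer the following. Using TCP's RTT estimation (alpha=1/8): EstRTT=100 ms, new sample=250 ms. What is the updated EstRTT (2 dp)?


Given: EstRTT = 100 ms, SampleRTT = 250 ms, alpha = 1/8
New EstRTT = (1 - alpha) * EstRTT + alpha * SampleRTT
(7/8) * 100 = 87.5
(1/8) * 250 = 31.25
New EstRTT = 87.5 + 31.25 = 118.75 ms -> 118.75 ms (2 dp)

118.75


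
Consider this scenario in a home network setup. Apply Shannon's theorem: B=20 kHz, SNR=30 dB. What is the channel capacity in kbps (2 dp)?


Given: B = 20 kHz, SNR = 30 dB
SNR linear = 10^(30/10) = 1000
1 + SNR = 1001
log2(1001) = 9.9672262588
C = 20 * 1000 * 9.9672262588 = 199344.5252 bps
C = 199.344525 kbps -> 199.34 kbps (2 dp)

199.34


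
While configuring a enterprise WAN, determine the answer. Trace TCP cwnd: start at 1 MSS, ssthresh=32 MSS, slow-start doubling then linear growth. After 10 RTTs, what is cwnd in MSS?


RTT 0: cwnd = 1 MSS (initial)
RTT 1: cwnd = 2 MSS (slow start, doubled)
RTT 2: cwnd = 4 MSS (slow start, doubled)
RTT 3: cwnd = 8 MSS (slow start, doubled)
RTT 4: cwnd = 16 MSS (slow start, doubled)
RTT 5: cwnd = 32 MSS (slow start, doubled)
RTT 6: cwnd = 33 MSS (congestion avoidance, +1)
RTT 7: cwnd = 34 MSS (congestion avoidance, +1)
RTT 8: cwnd = 35 MSS (congestion avoidance, +1)
RTT 9: cwnd = 36 MSS (congestion avoidance, +1)
RTT 10: cwnd = 37 MSS (congestion avoidance, +1)

37


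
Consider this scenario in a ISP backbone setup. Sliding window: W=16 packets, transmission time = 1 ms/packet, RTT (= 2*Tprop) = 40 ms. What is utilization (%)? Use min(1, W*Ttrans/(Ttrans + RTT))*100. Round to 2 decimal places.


Given: W = 16, Ttrans = 1 ms, RTT = 40 ms (= 2 * Tprop, Tprop = 20 ms)
Cycle time = Ttrans + RTT = 1 + 40 = 41 ms (first packet sent until its ACK returns)
W * Ttrans = 16 * 1 = 16 ms of sending per cycle
W * Ttrans / (Ttrans + RTT) = 16 / 41 = 0.390244
U = min(1, 0.390244) = 0.390244
U% = 39.02%

39.02


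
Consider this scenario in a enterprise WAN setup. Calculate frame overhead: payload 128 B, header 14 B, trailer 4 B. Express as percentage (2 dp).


Given: payload = 128 B, header = 14 B, trailer = 4 B
Overhead bytes = header + trailer = 14 + 4 = 18
Total frame = payload + overhead = 128 + 18 = 146
Overhead % = 18 / 146 * 100 = 12.3288% -> 12.33% (2 dp)

12.33


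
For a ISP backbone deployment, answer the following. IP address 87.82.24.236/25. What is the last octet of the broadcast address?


Given: IP = 87.82.24.236, prefix = /25
Host bits = 32 - 25 = 7
Network last octet = 236 AND mask = 128
Host part size = 2^7 - 1 = 127
Broadcast last octet = 128 OR 127 = 255

255


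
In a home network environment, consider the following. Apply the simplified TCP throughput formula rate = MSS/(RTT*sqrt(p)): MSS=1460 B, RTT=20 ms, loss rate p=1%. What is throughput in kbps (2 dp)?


Given: MSS = 1460 bytes, RTT = 20 ms, loss = 1%
RTT in seconds = 20 / 1000 = 0.02
Loss rate = 1% = 0.01
sqrt(loss) = sqrt(0.01) = 0.1
Throughput (bytes/s) = 1460 / (0.02 * 0.1) = 730000.0000
Throughput (kbps) = 730000.0000 * 8 / 1000 = 5840.000000 -> 5840.00 kbps (2 dp)

5840.00


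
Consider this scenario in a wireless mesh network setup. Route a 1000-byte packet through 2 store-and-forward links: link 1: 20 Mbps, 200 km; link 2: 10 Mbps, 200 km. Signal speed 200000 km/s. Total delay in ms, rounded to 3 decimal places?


Packet = 1000 bytes = 8000 bits. Store-and-forward: sum (t_trans + t_prop) per link.
Link 1: t_trans = 8000/(20*10^6) s = 0.4000 ms; t_prop = 200/200000 s = 1.0000 ms; subtotal = 1.4000 ms
Link 2: t_trans = 8000/(10*10^6) s = 0.8000 ms; t_prop = 200/200000 s = 1.0000 ms; subtotal = 1.8000 ms
End-to-end = 1.4000 + 1.8000 = 3.2000 ms -> 3.200 ms (3 dp)

3.200


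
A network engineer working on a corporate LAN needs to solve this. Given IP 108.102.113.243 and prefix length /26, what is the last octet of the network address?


Given: IP = 108.102.113.243, prefix = /26
Subnet mask = 255.255.255.192
Last octet of IP: 243
Last octet of mask: 192
Network last octet = 243 AND 192 = 192

192


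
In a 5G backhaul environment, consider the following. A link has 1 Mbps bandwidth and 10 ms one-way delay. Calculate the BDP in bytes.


Given: bandwidth = 1 Mbps, delay = 10 ms
BDP in bits = 1 * 10^6 * 10 / 1000
BDP in bits = 10000
BDP in bytes = 10000 / 8 = 1250

1250


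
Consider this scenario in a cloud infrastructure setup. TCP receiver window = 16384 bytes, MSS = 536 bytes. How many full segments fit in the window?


Given: RWND = 16384 bytes, MSS = 536 bytes
Full segments = floor(RWND / MSS)
Full segments = floor(16384 / 536)
Full segments = floor(30.5672) = 30

30


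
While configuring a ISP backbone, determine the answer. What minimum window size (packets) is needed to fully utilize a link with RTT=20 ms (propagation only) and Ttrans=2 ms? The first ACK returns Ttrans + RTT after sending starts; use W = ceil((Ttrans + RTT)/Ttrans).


Given: Ttrans = 2 ms, RTT = 20 ms (= 2 * Tprop, Tprop = 10 ms)
Time until first ACK returns = Ttrans + RTT = 2 + 20 = 22 ms
Need W * Ttrans >= Ttrans + RTT  ->  W >= (Ttrans + RTT) / Ttrans
(Ttrans + RTT) / Ttrans = 22 / 2 = 11
W_min = ceil(11) = 11

11


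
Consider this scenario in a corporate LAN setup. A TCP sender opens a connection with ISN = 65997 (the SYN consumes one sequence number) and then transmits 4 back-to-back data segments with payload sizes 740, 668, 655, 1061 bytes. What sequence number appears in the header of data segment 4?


The SYN occupies sequence number ISN = 65997, so the first data byte is ISN + 1 = 65998.
SEQ of data segment i = (ISN + 1) + sum of payload sizes of segments 1..i-1.
Segment 1: SEQ = 65998, payload = 740 bytes
Segment 2: SEQ = 66738, payload = 668 bytes
Segment 3: SEQ = 67406, payload = 655 bytes
Segment 4: SEQ = 68061, payload = 1061 bytes
SEQ of segment 4 = 65998 + 740 + 668 + 655 = 68061

68061


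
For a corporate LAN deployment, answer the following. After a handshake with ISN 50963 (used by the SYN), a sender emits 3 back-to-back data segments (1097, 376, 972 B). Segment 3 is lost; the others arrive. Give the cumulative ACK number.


SYN uses sequence number 50963; first data byte = ISN + 1 = 50964.
Segment 1: SEQ = 50964, len = 1097 B, covers [50964, 52060]
Segment 2: SEQ = 52061, len = 376 B, covers [52061, 52436]
Segment 3: SEQ = 52437, len = 972 B, covers [52437, 53408] [LOST]
In-order data received: bytes [50964, 52436] (segments 1..2).
Segment 3 missing -> gap begins at byte 52437.
Cumulative ACK = next expected in-order byte = 50964 + 1097 + 376 = 52437

52437


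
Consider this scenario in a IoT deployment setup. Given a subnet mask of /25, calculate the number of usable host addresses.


Given: subnet mask /25
Host bits = 32 - 25 = 7
Total addresses = 2^7 = 128
Usable hosts = 128 - 2 (network + broadcast) = 126

126


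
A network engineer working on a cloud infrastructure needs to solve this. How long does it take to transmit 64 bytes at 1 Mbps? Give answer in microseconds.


Given: packet = 64 bytes, bandwidth = 1 Mbps
Packet in bits = 64 * 8 = 512 bits
Bandwidth = 1 * 10^6 = 1000000 bps
Time = 512 / 1000000 seconds
Time in us = 512 * 10^6 / 1000000 = 512

512


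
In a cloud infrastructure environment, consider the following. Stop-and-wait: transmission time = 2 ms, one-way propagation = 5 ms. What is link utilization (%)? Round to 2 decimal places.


Given: Ttrans = 2 ms, Tprop = 5 ms
RTT = 2 * Tprop = 2 * 5 = 10 ms
U = Ttrans / (Ttrans + RTT)
U = 2 / (2 + 10)
U = 2 / 12 = 0.166667
U% = 16.67%

16.67


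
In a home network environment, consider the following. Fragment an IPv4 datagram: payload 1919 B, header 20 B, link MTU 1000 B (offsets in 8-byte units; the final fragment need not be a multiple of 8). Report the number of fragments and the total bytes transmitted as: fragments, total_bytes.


Max data per non-final fragment = floor((MTU - header)/8)*8 = floor((1000 - 20)/8)*8 = floor(980/8)*8 = 976 B
Final fragment needs no 8-byte alignment: it can carry up to MTU - header = 980 B
Non-final fragments needed = ceil((payload - 980) / 976) = ceil(939/976) = ceil(0.9621) = 1
Number of fragments = 1 + 1 = 2
Fragment sizes (data): 1 * 976 B + 943 B (last, 943 <= 980 OK)
Total bytes sent = payload + n_frags * header = 1919 + 2*20 = 1919 + 40 = 1959 B

2, 1959


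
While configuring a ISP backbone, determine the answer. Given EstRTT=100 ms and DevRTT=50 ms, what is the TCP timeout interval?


Given: EstRTT = 100 ms, DevRTT = 50 ms
Timeout = EstRTT + 4 * DevRTT
4 * DevRTT = 4 * 50 = 200
Timeout = 100 + 200 = 300 ms

300


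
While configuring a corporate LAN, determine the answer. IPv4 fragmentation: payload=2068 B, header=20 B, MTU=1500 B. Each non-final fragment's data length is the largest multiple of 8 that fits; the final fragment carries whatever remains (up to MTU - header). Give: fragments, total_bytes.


Max data per non-final fragment = floor((MTU - header)/8)*8 = floor((1500 - 20)/8)*8 = floor(1480/8)*8 = 1480 B
Final fragment needs no 8-byte alignment: it can carry up to MTU - header = 1480 B
Non-final fragments needed = ceil((payload - 1480) / 1480) = ceil(588/1480) = ceil(0.3973) = 1
Number of fragments = 1 + 1 = 2
Fragment sizes (data): 1 * 1480 B + 588 B (last, 588 <= 1480 OK)
Total bytes sent = payload + n_frags * header = 2068 + 2*20 = 2068 + 40 = 2108 B

2, 2108


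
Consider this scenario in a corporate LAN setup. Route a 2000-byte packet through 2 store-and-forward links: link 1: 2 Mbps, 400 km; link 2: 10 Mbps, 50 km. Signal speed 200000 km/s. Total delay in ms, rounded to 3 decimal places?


Packet = 2000 bytes = 16000 bits. Store-and-forward: sum (t_trans + t_prop) per link.
Link 1: t_trans = 16000/(2*10^6) s = 8.0000 ms; t_prop = 400/200000 s = 2.0000 ms; subtotal = 10.0000 ms
Link 2: t_trans = 16000/(10*10^6) s = 1.6000 ms; t_prop = 50/200000 s = 0.2500 ms; subtotal = 1.8500 ms
End-to-end = 10.0000 + 1.8500 = 11.8500 ms -> 11.850 ms (3 dp)

11.850


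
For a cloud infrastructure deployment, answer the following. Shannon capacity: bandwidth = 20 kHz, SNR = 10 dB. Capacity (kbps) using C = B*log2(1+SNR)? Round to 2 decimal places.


Given: B = 20 kHz, SNR = 10 dB
SNR linear = 10^(10/10) = 10
1 + SNR = 11
log2(11) = 3.4594316186
C = 20 * 1000 * 3.4594316186 = 69188.6324 bps
C = 69.188632 kbps -> 69.19 kbps (2 dp)

69.19


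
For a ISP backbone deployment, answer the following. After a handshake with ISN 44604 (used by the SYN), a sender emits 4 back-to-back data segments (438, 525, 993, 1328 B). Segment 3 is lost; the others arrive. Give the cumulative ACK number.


SYN uses sequence number 44604; first data byte = ISN + 1 = 44605.
Segment 1: SEQ = 44605, len = 438 B, covers [44605, 45042]
Segment 2: SEQ = 45043, len = 525 B, covers [45043, 45567]
Segment 3: SEQ = 45568, len = 993 B, covers [45568, 46560] [LOST]
Segment 4: SEQ = 46561, len = 1328 B, covers [46561, 47888]
In-order data received: bytes [44605, 45567] (segments 1..2).
Segment 3 missing -> gap begins at byte 45568; later segments buffered out of order.
Cumulative ACK = next expected in-order byte = 44605 + 438 + 525 = 45568

45568


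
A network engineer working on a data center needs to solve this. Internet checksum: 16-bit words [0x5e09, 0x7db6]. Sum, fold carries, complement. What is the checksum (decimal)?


Given words: [0x5e09, 0x7db6]
Step 1: Sum all words
Raw sum = 24073 + 32182 = 56255
One's complement = ~56255 & 0xFFFF = 9280

9280


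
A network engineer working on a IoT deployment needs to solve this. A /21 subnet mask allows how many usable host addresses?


Given: subnet mask /21
Host bits = 32 - 21 = 11
Total addresses = 2^11 = 2048
Usable hosts = 2048 - 2 (network + broadcast) = 2046

2046


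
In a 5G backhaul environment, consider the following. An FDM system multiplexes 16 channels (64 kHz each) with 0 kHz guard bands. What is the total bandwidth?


Given: 16 channels, 64 kHz each, guard = 0 kHz
Channel bandwidth = 16 * 64 = 1024 kHz
Guard bands = 15 gaps * 0 kHz = 0 kHz
Total = 1024 + 0 = 1024 kHz

1024


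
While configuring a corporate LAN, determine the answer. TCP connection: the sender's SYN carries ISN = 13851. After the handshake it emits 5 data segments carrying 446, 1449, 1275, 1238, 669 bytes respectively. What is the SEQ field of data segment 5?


The SYN occupies sequence number ISN = 13851, so the first data byte is ISN + 1 = 13852.
SEQ of data segment i = (ISN + 1) + sum of payload sizes of segments 1..i-1.
Segment 1: SEQ = 13852, payload = 446 bytes
Segment 2: SEQ = 14298, payload = 1449 bytes
Segment 3: SEQ = 15747, payload = 1275 bytes
Segment 4: SEQ = 17022, payload = 1238 bytes
Segment 5: SEQ = 18260, payload = 669 bytes
SEQ of segment 5 = 13852 + 446 + 1449 + 1275 + 1238 = 18260

18260


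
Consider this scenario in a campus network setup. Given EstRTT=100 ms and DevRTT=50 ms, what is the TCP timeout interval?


Given: EstRTT = 100 ms, DevRTT = 50 ms
Timeout = EstRTT + 4 * DevRTT
4 * DevRTT = 4 * 50 = 200
Timeout = 100 + 200 = 300 ms

300


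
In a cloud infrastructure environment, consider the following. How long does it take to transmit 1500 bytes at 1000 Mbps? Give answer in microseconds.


Given: packet = 1500 bytes, bandwidth = 1000 Mbps
Packet in bits = 1500 * 8 = 12000 bits
Bandwidth = 1000 * 10^6 = 1000000000 bps
Time = 12000 / 1000000000 seconds
Time in us = 12000 * 10^6 / 1000000000 = 12

12


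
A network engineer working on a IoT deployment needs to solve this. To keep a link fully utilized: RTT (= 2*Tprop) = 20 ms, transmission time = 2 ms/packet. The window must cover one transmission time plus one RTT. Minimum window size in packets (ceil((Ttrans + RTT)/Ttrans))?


Given: Ttrans = 2 ms, RTT = 20 ms (= 2 * Tprop, Tprop = 10 ms)
Time until first ACK returns = Ttrans + RTT = 2 + 20 = 22 ms
Need W * Ttrans >= Ttrans + RTT  ->  W >= (Ttrans + RTT) / Ttrans
(Ttrans + RTT) / Ttrans = 22 / 2 = 11
W_min = ceil(11) = 11

11


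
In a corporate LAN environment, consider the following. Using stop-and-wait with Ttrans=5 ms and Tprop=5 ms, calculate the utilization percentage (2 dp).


Given: Ttrans = 5 ms, Tprop = 5 ms
RTT = 2 * Tprop = 2 * 5 = 10 ms
U = Ttrans / (Ttrans + RTT)
U = 5 / (5 + 10)
U = 5 / 15 = 0.333333
U% = 33.33%

33.33


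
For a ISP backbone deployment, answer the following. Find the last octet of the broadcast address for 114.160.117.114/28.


Given: IP = 114.160.117.114, prefix = /28
Host bits = 32 - 28 = 4
Network last octet = 114 AND mask = 112
Host part size = 2^4 - 1 = 15
Broadcast last octet = 112 OR 15 = 127

127


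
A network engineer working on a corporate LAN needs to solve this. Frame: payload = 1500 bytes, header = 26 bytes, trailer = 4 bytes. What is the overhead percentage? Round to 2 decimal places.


Given: payload = 1500 B, header = 26 B, trailer = 4 B
Overhead bytes = header + trailer = 26 + 4 = 30
Total frame = payload + overhead = 1500 + 30 = 1530
Overhead % = 30 / 1530 * 100 = 1.9608% -> 1.96% (2 dp)

1.96


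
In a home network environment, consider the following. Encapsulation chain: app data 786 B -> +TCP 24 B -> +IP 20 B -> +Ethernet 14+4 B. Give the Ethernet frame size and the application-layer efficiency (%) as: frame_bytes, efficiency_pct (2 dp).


TCP segment = 786 + 24 = 810 B
IP packet = 810 + 20 = 830 B
Ethernet frame = 830 + 14 + 4 = 848 B
Efficiency = app / frame = 786 / 848 = 0.926887 = 92.6887% -> 92.69% (2 dp)

848, 92.69


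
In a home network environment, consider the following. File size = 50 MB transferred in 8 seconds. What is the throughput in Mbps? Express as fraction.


Given: file = 50 MB, time = 8 s
File in Mb = 50 * 8 = 400 Mb
Throughput = 400 / 8 Mbps
Throughput = 50 Mbps

50


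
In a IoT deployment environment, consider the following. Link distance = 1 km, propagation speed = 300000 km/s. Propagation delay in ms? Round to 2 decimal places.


Given: distance = 1 km, speed = 300000 km/s
Delay = distance / speed = 1 / 300000 seconds
Delay in ms = 1 * 1000 / 300000
Delay = 0.0033 ms
Rounded to 2 dp = 0.00 ms

0.00


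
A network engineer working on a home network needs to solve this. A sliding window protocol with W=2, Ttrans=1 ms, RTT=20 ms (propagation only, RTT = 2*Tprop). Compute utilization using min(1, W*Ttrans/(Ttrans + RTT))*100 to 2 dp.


Given: W = 2, Ttrans = 1 ms, RTT = 20 ms (= 2 * Tprop, Tprop = 10 ms)
Cycle time = Ttrans + RTT = 1 + 20 = 21 ms (first packet sent until its ACK returns)
W * Ttrans = 2 * 1 = 2 ms of sending per cycle
W * Ttrans / (Ttrans + RTT) = 2 / 21 = 0.095238
U = min(1, 0.095238) = 0.095238
U% = 9.52%

9.52


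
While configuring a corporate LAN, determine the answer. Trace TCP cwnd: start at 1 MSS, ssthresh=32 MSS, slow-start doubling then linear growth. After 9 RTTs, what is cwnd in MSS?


RTT 0: cwnd = 1 MSS (initial)
RTT 1: cwnd = 2 MSS (slow start, doubled)
RTT 2: cwnd = 4 MSS (slow start, doubled)
RTT 3: cwnd = 8 MSS (slow start, doubled)
RTT 4: cwnd = 16 MSS (slow start, doubled)
RTT 5: cwnd = 32 MSS (slow start, doubled)
RTT 6: cwnd = 33 MSS (congestion avoidance, +1)
RTT 7: cwnd = 34 MSS (congestion avoidance, +1)
RTT 8: cwnd = 35 MSS (congestion avoidance, +1)
RTT 9: cwnd = 36 MSS (congestion avoidance, +1)

36


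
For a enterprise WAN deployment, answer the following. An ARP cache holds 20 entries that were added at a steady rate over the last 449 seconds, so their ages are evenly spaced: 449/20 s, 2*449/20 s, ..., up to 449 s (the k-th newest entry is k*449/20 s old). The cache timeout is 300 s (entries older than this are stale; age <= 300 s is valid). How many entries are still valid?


Ages are k * 449/20 s for k = 1..20 (spacing = 22.4500 s).
Entry k is valid iff k * 449/20 <= 300 iff k <= 20 * 300 / 449 = 13.3630
n_valid = floor(13.3630) = 13
(n_stale = 20 - 13 = 7)

13


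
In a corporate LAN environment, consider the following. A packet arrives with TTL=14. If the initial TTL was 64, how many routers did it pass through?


Given: initial TTL = 64, received TTL = 14
Hops = initial TTL - received TTL
Hops = 64 - 14 = 50

50


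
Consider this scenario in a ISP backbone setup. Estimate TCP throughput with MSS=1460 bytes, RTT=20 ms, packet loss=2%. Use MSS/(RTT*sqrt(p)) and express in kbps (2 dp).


Given: MSS = 1460 bytes, RTT = 20 ms, loss = 2%
RTT in seconds = 20 / 1000 = 0.02
Loss rate = 2% = 0.02
sqrt(loss) = sqrt(0.02) = 0.141421356237
Throughput (bytes/s) = 1460 / (0.02 * 0.141421356237) = 516187.9503
Throughput (kbps) = 516187.9503 * 8 / 1000 = 4129.503602 -> 4129.50 kbps (2 dp)

4129.50


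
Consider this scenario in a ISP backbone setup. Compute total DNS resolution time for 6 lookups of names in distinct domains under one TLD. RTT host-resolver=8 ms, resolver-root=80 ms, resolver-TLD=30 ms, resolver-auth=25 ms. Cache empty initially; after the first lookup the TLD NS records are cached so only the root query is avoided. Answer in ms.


Lookup 1 (cold cache): local + root + TLD + auth = 8 + 80 + 30 + 25 = 143 ms
Lookups 2..6 (TLD NS cached -> skip root; new domain -> still ask TLD and auth): local + TLD + auth = 8 + 30 + 25 = 63 ms each
Remaining 5 lookups: 5 * 63 = 315 ms
Total = 143 + 315 = 458 ms

458


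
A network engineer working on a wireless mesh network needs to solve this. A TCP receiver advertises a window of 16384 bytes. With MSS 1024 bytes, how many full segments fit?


Given: RWND = 16384 bytes, MSS = 1024 bytes
Full segments = floor(RWND / MSS)
Full segments = floor(16384 / 1024)
Full segments = floor(16.0) = 16

16


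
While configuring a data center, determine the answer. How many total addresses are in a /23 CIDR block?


Given: CIDR prefix /23
Host bits = 32 - 23 = 9
Total addresses = 2^9 = 512

512


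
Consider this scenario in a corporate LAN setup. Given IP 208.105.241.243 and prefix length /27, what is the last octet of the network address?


Given: IP = 208.105.241.243, prefix = /27
Subnet mask = 255.255.255.224
Last octet of IP: 243
Last octet of mask: 224
Network last octet = 243 AND 224 = 224

224


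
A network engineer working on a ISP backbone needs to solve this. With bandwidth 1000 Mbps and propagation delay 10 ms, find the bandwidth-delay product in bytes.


Given: bandwidth = 1000 Mbps, delay = 10 ms
BDP in bits = 1000 * 10^6 * 10 / 1000
BDP in bits = 10000000
BDP in bytes = 10000000 / 8 = 1250000

1250000


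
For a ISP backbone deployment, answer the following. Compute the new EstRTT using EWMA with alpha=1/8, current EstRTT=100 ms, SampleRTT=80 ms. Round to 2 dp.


Given: EstRTT = 100 ms, SampleRTT = 80 ms, alpha = 1/8
New EstRTT = (1 - alpha) * EstRTT + alpha * SampleRTT
(7/8) * 100 = 87.5
(1/8) * 80 = 10
New EstRTT = 87.5 + 10 = 97.5 ms -> 97.50 ms (2 dp)

97.50


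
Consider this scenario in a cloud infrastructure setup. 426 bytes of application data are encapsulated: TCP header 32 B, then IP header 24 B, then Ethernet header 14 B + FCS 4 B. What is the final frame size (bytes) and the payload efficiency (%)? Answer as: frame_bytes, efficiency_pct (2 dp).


TCP segment = 426 + 32 = 458 B
IP packet = 458 + 24 = 482 B
Ethernet frame = 482 + 14 + 4 = 500 B
Efficiency = app / frame = 426 / 500 = 0.852000 = 85.2000% -> 85.20% (2 dp)

500, 85.20


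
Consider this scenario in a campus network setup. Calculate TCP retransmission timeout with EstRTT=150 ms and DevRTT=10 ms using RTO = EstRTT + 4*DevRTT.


Given: EstRTT = 150 ms, DevRTT = 10 ms
Timeout = EstRTT + 4 * DevRTT
4 * DevRTT = 4 * 10 = 40
Timeout = 150 + 40 = 190 ms

190


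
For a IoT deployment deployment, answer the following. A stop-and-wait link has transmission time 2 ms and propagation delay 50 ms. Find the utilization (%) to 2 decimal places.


Given: Ttrans = 2 ms, Tprop = 50 ms
RTT = 2 * Tprop = 2 * 50 = 100 ms
U = Ttrans / (Ttrans + RTT)
U = 2 / (2 + 100)
U = 2 / 102 = 0.019608
U% = 1.96%

1.96


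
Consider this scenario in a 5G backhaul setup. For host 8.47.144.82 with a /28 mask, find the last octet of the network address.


Given: IP = 8.47.144.82, prefix = /28
Subnet mask = 255.255.255.240
Last octet of IP: 82
Last octet of mask: 240
Network last octet = 82 AND 240 = 80

80


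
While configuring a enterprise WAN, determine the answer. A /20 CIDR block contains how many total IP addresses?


Given: CIDR prefix /20
Host bits = 32 - 20 = 12
Total addresses = 2^12 = 4096

4096


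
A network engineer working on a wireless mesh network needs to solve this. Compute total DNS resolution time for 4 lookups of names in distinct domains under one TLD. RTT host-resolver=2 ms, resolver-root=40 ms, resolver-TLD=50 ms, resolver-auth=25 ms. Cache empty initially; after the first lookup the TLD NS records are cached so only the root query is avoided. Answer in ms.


Lookup 1 (cold cache): local + root + TLD + auth = 2 + 40 + 50 + 25 = 117 ms
Lookups 2..4 (TLD NS cached -> skip root; new domain -> still ask TLD and auth): local + TLD + auth = 2 + 50 + 25 = 77 ms each
Remaining 3 lookups: 3 * 77 = 231 ms
Total = 117 + 231 = 348 ms

348


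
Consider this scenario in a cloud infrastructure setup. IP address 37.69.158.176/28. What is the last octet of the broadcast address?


Given: IP = 37.69.158.176, prefix = /28
Host bits = 32 - 28 = 4
Network last octet = 176 AND mask = 176
Host part size = 2^4 - 1 = 15
Broadcast last octet = 176 OR 15 = 191

191


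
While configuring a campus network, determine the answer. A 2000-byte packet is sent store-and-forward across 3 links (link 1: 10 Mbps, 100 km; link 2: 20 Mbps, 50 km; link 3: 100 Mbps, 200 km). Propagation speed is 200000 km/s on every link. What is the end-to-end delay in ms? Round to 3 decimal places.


Packet = 2000 bytes = 16000 bits. Store-and-forward: sum (t_trans + t_prop) per link.
Link 1: t_trans = 16000/(10*10^6) s = 1.6000 ms; t_prop = 100/200000 s = 0.5000 ms; subtotal = 2.1000 ms
Link 2: t_trans = 16000/(20*10^6) s = 0.8000 ms; t_prop = 50/200000 s = 0.2500 ms; subtotal = 1.0500 ms
Link 3: t_trans = 16000/(100*10^6) s = 0.1600 ms; t_prop = 200/200000 s = 1.0000 ms; subtotal = 1.1600 ms
End-to-end = 2.1000 + 1.0500 + 1.1600 = 4.3100 ms -> 4.310 ms (3 dp)

4.310


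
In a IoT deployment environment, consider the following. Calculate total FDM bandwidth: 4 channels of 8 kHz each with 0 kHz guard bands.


Given: 4 channels, 8 kHz each, guard = 0 kHz
Channel bandwidth = 4 * 8 = 32 kHz
Guard bands = 3 gaps * 0 kHz = 0 kHz
Total = 32 + 0 = 32 kHz

32


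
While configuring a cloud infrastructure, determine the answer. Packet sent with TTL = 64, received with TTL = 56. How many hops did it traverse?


Given: initial TTL = 64, received TTL = 56
Hops = initial TTL - received TTL
Hops = 64 - 56 = 8

8


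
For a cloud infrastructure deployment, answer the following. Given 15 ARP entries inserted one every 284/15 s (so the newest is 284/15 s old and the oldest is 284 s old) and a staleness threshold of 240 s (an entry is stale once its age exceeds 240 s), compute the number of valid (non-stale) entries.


Ages are k * 284/15 s for k = 1..15 (spacing = 18.9333 s).
Entry k is valid iff k * 284/15 <= 240 iff k <= 15 * 240 / 284 = 12.6761
n_valid = floor(12.6761) = 12
(n_stale = 15 - 12 = 3)

12


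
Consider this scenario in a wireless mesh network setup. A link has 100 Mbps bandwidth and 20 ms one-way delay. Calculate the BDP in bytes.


Given: bandwidth = 100 Mbps, delay = 20 ms
BDP in bits = 100 * 10^6 * 20 / 1000
BDP in bits = 2000000
BDP in bytes = 2000000 / 8 = 250000

250000


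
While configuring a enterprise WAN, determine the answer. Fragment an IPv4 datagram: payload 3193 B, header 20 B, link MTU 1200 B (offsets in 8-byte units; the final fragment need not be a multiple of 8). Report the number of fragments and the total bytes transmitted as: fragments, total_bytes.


Max data per non-final fragment = floor((MTU - header)/8)*8 = floor((1200 - 20)/8)*8 = floor(1180/8)*8 = 1176 B
Final fragment needs no 8-byte alignment: it can carry up to MTU - header = 1180 B
Non-final fragments needed = ceil((payload - 1180) / 1176) = ceil(2013/1176) = ceil(1.7117) = 2
Number of fragments = 2 + 1 = 3
Fragment sizes (data): 2 * 1176 B + 841 B (last, 841 <= 1180 OK)
Total bytes sent = payload + n_frags * header = 3193 + 3*20 = 3193 + 60 = 3253 B

3, 3253


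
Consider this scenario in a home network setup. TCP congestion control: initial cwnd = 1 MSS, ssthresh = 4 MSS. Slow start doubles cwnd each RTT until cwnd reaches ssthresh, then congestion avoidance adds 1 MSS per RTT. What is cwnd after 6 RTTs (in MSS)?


RTT 0: cwnd = 1 MSS (initial)
RTT 1: cwnd = 2 MSS (slow start, doubled)
RTT 2: cwnd = 4 MSS (slow start, doubled)
RTT 3: cwnd = 5 MSS (congestion avoidance, +1)
RTT 4: cwnd = 6 MSS (congestion avoidance, +1)
RTT 5: cwnd = 7 MSS (congestion avoidance, +1)
RTT 6: cwnd = 8 MSS (congestion avoidance, +1)

8


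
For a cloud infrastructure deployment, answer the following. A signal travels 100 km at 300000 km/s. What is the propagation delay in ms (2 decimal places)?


Given: distance = 100 km, speed = 300000 km/s
Delay = distance / speed = 100 / 300000 seconds
Delay in ms = 100 * 1000 / 300000
Delay = 0.3333 ms
Rounded to 2 dp = 0.33 ms

0.33


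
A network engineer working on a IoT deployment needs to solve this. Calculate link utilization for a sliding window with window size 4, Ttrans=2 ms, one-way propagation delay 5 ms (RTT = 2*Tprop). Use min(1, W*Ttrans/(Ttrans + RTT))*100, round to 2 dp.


Given: W = 4, Ttrans = 2 ms, RTT = 10 ms (= 2 * Tprop, Tprop = 5 ms)
Cycle time = Ttrans + RTT = 2 + 10 = 12 ms (first packet sent until its ACK returns)
W * Ttrans = 4 * 2 = 8 ms of sending per cycle
W * Ttrans / (Ttrans + RTT) = 8 / 12 = 0.666667
U = min(1, 0.666667) = 0.666667
U% = 66.67%

66.67


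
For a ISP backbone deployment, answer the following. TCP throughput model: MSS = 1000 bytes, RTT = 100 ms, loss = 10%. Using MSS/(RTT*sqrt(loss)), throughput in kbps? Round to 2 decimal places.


Given: MSS = 1000 bytes, RTT = 100 ms, loss = 10%
RTT in seconds = 100 / 1000 = 0.1
Loss rate = 10% = 0.1
sqrt(loss) = sqrt(0.1) = 0.316227766017
Throughput (bytes/s) = 1000 / (0.1 * 0.316227766017) = 31622.7766
Throughput (kbps) = 31622.7766 * 8 / 1000 = 252.982213 -> 252.98 kbps (2 dp)

252.98


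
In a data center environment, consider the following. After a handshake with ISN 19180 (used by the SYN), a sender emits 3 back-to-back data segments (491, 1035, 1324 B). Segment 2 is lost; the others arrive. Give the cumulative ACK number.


SYN uses sequence number 19180; first data byte = ISN + 1 = 19181.
Segment 1: SEQ = 19181, len = 491 B, covers [19181, 19671]
Segment 2: SEQ = 19672, len = 1035 B, covers [19672, 20706] [LOST]
Segment 3: SEQ = 20707, len = 1324 B, covers [20707, 22030]
In-order data received: bytes [19181, 19671] (segments 1..1).
Segment 2 missing -> gap begins at byte 19672; later segments buffered out of order.
Cumulative ACK = next expected in-order byte = 19181 + 491 = 19672

19672


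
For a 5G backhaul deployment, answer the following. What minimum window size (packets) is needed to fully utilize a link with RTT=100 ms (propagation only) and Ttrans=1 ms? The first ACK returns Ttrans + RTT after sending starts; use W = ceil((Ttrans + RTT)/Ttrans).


Given: Ttrans = 1 ms, RTT = 100 ms (= 2 * Tprop, Tprop = 50 ms)
Time until first ACK returns = Ttrans + RTT = 1 + 100 = 101 ms
Need W * Ttrans >= Ttrans + RTT  ->  W >= (Ttrans + RTT) / Ttrans
(Ttrans + RTT) / Ttrans = 101 / 1 = 101
W_min = ceil(101) = 101

101


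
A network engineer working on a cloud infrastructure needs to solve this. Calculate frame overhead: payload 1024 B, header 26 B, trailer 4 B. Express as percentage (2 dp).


Given: payload = 1024 B, header = 26 B, trailer = 4 B
Overhead bytes = header + trailer = 26 + 4 = 30
Total frame = payload + overhead = 1024 + 30 = 1054
Overhead % = 30 / 1054 * 100 = 2.8463% -> 2.85% (2 dp)

2.85


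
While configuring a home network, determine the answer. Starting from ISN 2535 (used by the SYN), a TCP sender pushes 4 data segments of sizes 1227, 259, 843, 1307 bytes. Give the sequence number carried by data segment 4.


The SYN occupies sequence number ISN = 2535, so the first data byte is ISN + 1 = 2536.
SEQ of data segment i = (ISN + 1) + sum of payload sizes of segments 1..i-1.
Segment 1: SEQ = 2536, payload = 1227 bytes
Segment 2: SEQ = 3763, payload = 259 bytes
Segment 3: SEQ = 4022, payload = 843 bytes
Segment 4: SEQ = 4865, payload = 1307 bytes
SEQ of segment 4 = 2536 + 1227 + 259 + 843 = 4865

4865


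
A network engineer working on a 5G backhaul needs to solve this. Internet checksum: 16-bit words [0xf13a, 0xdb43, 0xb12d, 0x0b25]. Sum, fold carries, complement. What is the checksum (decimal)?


Given words: [0xf13a, 0xdb43, 0xb12d, 0x0b25]
Step 1: Sum all words
Raw sum = 61754 + 56131 + 45357 + 2853 = 166095
Step 2: Fold carry: (35023 + 2) = 35025
One's complement = ~35025 & 0xFFFF = 30510

30510


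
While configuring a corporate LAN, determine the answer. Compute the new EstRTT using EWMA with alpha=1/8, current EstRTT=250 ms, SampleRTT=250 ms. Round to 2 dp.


Given: EstRTT = 250 ms, SampleRTT = 250 ms, alpha = 1/8
New EstRTT = (1 - alpha) * EstRTT + alpha * SampleRTT
(7/8) * 250 = 218.75
(1/8) * 250 = 31.25
New EstRTT = 218.75 + 31.25 = 250 ms -> 250.00 ms (2 dp)

250.00


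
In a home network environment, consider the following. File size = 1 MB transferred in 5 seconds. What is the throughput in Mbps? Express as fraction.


Given: file = 1 MB, time = 5 s
File in Mb = 1 * 8 = 8 Mb
Throughput = 8 / 5 Mbps
Throughput = 8/5 Mbps

8/5


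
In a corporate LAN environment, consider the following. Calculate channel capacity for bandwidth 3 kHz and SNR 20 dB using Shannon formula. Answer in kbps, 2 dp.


Given: B = 3 kHz, SNR = 20 dB
SNR linear = 10^(20/10) = 100
1 + SNR = 101
log2(101) = 6.6582114828
C = 3 * 1000 * 6.6582114828 = 19974.6344 bps
C = 19.974634 kbps -> 19.97 kbps (2 dp)

19.97


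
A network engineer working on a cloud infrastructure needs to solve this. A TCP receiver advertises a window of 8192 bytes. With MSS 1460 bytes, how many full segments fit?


Given: RWND = 8192 bytes, MSS = 1460 bytes
Full segments = floor(RWND / MSS)
Full segments = floor(8192 / 1460)
Full segments = floor(5.611) = 5

5


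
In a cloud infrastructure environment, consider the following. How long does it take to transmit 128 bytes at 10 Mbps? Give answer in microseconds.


Given: packet = 128 bytes, bandwidth = 10 Mbps
Packet in bits = 128 * 8 = 1024 bits
Bandwidth = 10 * 10^6 = 10000000 bps
Time = 1024 / 10000000 seconds
Time in us = 1024 * 10^6 / 10000000 = 102.4

102.4


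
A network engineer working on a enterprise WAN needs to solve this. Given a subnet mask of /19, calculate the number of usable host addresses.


Given: subnet mask /19
Host bits = 32 - 19 = 13
Total addresses = 2^13 = 8192
Usable hosts = 8192 - 2 (network + broadcast) = 8190

8190


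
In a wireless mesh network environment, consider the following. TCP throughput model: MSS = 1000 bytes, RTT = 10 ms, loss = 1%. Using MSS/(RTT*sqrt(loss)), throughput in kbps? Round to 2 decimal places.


Given: MSS = 1000 bytes, RTT = 10 ms, loss = 1%
RTT in seconds = 10 / 1000 = 0.01
Loss rate = 1% = 0.01
sqrt(loss) = sqrt(0.01) = 0.1
Throughput (bytes/s) = 1000 / (0.01 * 0.1) = 1000000.0000
Throughput (kbps) = 1000000.0000 * 8 / 1000 = 8000.000000 -> 8000.00 kbps (2 dp)

8000.00


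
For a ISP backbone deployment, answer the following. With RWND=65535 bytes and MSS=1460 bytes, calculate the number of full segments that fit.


Given: RWND = 65535 bytes, MSS = 1460 bytes
Full segments = floor(RWND / MSS)
Full segments = floor(65535 / 1460)
Full segments = floor(44.887) = 44

44


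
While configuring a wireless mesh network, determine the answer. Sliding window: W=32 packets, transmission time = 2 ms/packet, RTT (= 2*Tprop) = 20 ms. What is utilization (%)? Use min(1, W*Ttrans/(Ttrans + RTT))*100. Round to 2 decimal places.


Given: W = 32, Ttrans = 2 ms, RTT = 20 ms (= 2 * Tprop, Tprop = 10 ms)
Cycle time = Ttrans + RTT = 2 + 20 = 22 ms (first packet sent until its ACK returns)
W * Ttrans = 32 * 2 = 64 ms of sending per cycle
W * Ttrans / (Ttrans + RTT) = 64 / 22 = 2.909091
U = min(1, 2.909091) = 1.000000
U% = 100.00%

100.00


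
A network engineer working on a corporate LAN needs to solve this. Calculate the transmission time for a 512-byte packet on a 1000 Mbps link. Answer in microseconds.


Given: packet = 512 bytes, bandwidth = 1000 Mbps
Packet in bits = 512 * 8 = 4096 bits
Bandwidth = 1000 * 10^6 = 1000000000 bps
Time = 4096 / 1000000000 seconds
Time in us = 4096 * 10^6 / 1000000000 = 4.096

4.096


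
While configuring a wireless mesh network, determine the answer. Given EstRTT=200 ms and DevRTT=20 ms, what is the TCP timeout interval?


Given: EstRTT = 200 ms, DevRTT = 20 ms
Timeout = EstRTT + 4 * DevRTT
4 * DevRTT = 4 * 20 = 80
Timeout = 200 + 80 = 280 ms

280


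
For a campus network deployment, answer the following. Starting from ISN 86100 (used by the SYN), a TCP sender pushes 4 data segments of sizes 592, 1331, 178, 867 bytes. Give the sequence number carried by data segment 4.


The SYN occupies sequence number ISN = 86100, so the first data byte is ISN + 1 = 86101.
SEQ of data segment i = (ISN + 1) + sum of payload sizes of segments 1..i-1.
Segment 1: SEQ = 86101, payload = 592 bytes
Segment 2: SEQ = 86693, payload = 1331 bytes
Segment 3: SEQ = 88024, payload = 178 bytes
Segment 4: SEQ = 88202, payload = 867 bytes
SEQ of segment 4 = 86101 + 592 + 1331 + 178 = 88202

88202


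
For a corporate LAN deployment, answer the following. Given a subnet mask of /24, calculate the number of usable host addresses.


Given: subnet mask /24
Host bits = 32 - 24 = 8
Total addresses = 2^8 = 256
Usable hosts = 256 - 2 (network + broadcast) = 254

254


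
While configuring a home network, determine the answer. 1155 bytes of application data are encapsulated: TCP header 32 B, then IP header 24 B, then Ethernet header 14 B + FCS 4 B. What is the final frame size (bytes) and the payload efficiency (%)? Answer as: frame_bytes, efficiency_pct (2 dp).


TCP segment = 1155 + 32 = 1187 B
IP packet = 1187 + 24 = 1211 B
Ethernet frame = 1211 + 14 + 4 = 1229 B
Efficiency = app / frame = 1155 / 1229 = 0.939788 = 93.9788% -> 93.98% (2 dp)

1229, 93.98


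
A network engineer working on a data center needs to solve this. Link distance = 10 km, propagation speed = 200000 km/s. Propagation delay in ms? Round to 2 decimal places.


Given: distance = 10 km, speed = 200000 km/s
Delay = distance / speed = 10 / 200000 seconds
Delay in ms = 10 * 1000 / 200000
Delay = 0.0500 ms
Rounded to 2 dp = 0.05 ms

0.05
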